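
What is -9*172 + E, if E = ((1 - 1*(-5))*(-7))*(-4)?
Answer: -1380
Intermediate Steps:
E = 168 (E = ((1 + 5)*(-7))*(-4) = (6*(-7))*(-4) = -42*(-4) = 168)
-9*172 + E = -9*172 + 168 = -1548 + 168 = -1380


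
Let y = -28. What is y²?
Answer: 784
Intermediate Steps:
y² = (-28)² = 784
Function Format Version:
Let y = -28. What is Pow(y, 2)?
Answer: 784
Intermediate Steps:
Pow(y, 2) = Pow(-28, 2) = 784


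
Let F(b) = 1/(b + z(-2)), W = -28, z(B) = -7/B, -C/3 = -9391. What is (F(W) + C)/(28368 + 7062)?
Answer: 276095/347214 ≈ 0.79517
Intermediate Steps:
C = 28173 (C = -3*(-9391) = 28173)
F(b) = 1/(7/2 + b) (F(b) = 1/(b - 7/(-2)) = 1/(b - 7*(-½)) = 1/(b + 7/2) = 1/(7/2 + b))
(F(W) + C)/(28368 + 7062) = (2/(7 + 2*(-28)) + 28173)/(28368 + 7062) = (2/(7 - 56) + 28173)/35430 = (2/(-49) + 28173)*(1/35430) = (2*(-1/49) + 28173)*(1/35430) = (-2/49 + 28173)*(1/35430) = (1380475/49)*(1/35430) = 276095/347214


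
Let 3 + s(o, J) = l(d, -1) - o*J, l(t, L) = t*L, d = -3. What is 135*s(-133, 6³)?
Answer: 3878280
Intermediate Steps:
l(t, L) = L*t
s(o, J) = -J*o (s(o, J) = -3 + (-1*(-3) - o*J) = -3 + (3 - J*o) = -J*o)
135*s(-133, 6³) = 135*(-1*6³*(-133)) = 135*(-1*216*(-133)) = 135*28728 = 3878280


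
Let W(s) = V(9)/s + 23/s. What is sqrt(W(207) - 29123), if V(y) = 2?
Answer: 2*I*sqrt(34663507)/69 ≈ 170.65*I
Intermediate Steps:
W(s) = 25/s (W(s) = 2/s + 23/s = 25/s)
sqrt(W(207) - 29123) = sqrt(25/207 - 29123) = sqrt(-6028436/207) = 2*I*sqrt(34663507)/69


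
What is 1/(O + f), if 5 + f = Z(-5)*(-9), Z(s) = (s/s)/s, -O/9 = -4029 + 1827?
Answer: 5/99074 ≈ 5.0467e-5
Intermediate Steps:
O = 19818 (O = -9*(-4029 + 1827) = -9*(-2202) = 19818)
Z(s) = 1/s
f = -16/5 (f = -5 - 9/(-5) = -5 - ⅕*(-9) = -5 + 9/5 = -16/5 ≈ -3.2000)
1/(O + f) = 1/(19818 - 16/5) = 1/(99074/5) = 5/99074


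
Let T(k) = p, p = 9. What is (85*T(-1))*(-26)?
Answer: -19890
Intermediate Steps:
T(k) = 9
(85*T(-1))*(-26) = (85*9)*(-26) = 765*(-26) = -19890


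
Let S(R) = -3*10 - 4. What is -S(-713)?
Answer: 34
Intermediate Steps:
S(R) = -34 (S(R) = -30 - 4 = -34)
-S(-713) = -1*(-34) = 34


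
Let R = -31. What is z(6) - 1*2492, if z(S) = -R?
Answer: -2461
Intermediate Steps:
z(S) = 31 (z(S) = -1*(-31) = 31)
z(6) - 1*2492 = 31 - 1*2492 = 31 - 2492 = -2461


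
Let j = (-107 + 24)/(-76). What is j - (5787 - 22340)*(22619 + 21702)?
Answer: 55757059071/76 ≈ 7.3365e+8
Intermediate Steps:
j = 83/76 (j = -83*(-1/76) = 83/76 ≈ 1.0921)
j - (5787 - 22340)*(22619 + 21702) = 83/76 - (5787 - 22340)*(22619 + 21702) = 83/76 - (-16553)*44321 = 83/76 - 1*(-733645513) = 83/76 + 733645513 = 55757059071/76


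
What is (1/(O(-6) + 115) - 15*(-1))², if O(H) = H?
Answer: 2676496/11881 ≈ 225.28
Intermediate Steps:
(1/(O(-6) + 115) - 15*(-1))² = (1/(-6 + 115) - 15*(-1))² = (1/109 + 15)² = (1636/109)² = 2676496/11881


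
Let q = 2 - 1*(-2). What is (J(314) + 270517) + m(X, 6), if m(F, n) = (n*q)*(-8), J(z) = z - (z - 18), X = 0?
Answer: 270343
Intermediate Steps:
q = 4 (q = 2 + 2 = 4)
J(z) = 18 (J(z) = z - (-18 + z) = z + (18 - z) = 18)
m(F, n) = -32*n (m(F, n) = (n*4)*(-8) = (4*n)*(-8) = -32*n)
(J(314) + 270517) + m(X, 6) = (18 + 270517) - 32*6 = 270535 - 192 = 270343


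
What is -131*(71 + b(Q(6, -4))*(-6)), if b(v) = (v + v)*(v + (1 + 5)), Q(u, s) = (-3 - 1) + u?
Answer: 15851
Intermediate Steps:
Q(u, s) = -4 + u
b(v) = 2*v*(6 + v) (b(v) = (2*v)*(v + 6) = (2*v)*(6 + v) = 2*v*(6 + v))
-131*(71 + b(Q(6, -4))*(-6)) = -131*(71 + (2*(-4 + 6)*(6 + (-4 + 6)))*(-6)) = -131*(71 + (2*2*(6 + 2))*(-6)) = -131*(71 + (2*2*8)*(-6)) = -131*(71 + 32*(-6)) = -131*(71 - 192) = -131*(-121) = 15851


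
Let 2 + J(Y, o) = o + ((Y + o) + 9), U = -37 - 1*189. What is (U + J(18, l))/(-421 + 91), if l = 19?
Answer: 163/330 ≈ 0.49394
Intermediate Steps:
U = -226 (U = -37 - 189 = -226)
J(Y, o) = 7 + Y + 2*o (J(Y, o) = -2 + (o + ((Y + o) + 9)) = -2 + (o + (9 + Y + o)) = -2 + (9 + Y + 2*o) = 7 + Y + 2*o)
(U + J(18, l))/(-421 + 91) = (-226 + (7 + 18 + 2*19))/(-421 + 91) = (-226 + (7 + 18 + 38))/(-330) = (-226 + 63)*(-1/330) = -163*(-1/330) = 163/330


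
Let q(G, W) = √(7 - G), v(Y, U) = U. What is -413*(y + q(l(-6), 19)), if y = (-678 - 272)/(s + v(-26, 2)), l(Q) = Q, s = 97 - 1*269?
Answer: -39235/17 - 413*√13 ≈ -3797.0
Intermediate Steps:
s = -172 (s = 97 - 269 = -172)
y = 95/17 (y = (-678 - 272)/(-172 + 2) = -950/(-170) = -950*(-1/170) = 95/17 ≈ 5.5882)
-413*(y + q(l(-6), 19)) = -413*(95/17 + √(7 - 1*(-6))) = -413*(95/17 + √(7 + 6)) = -413*(95/17 + √13) = -39235/17 - 413*√13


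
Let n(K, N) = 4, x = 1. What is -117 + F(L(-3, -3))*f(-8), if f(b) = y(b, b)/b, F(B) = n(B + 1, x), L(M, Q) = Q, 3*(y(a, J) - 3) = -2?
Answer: -709/6 ≈ -118.17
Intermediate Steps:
y(a, J) = 7/3 (y(a, J) = 3 + (⅓)*(-2) = 3 - ⅔ = 7/3)
F(B) = 4
f(b) = 7/(3*b)
-117 + F(L(-3, -3))*f(-8) = -117 + 4*((7/3)/(-8)) = -117 + 4*((7/3)*(-⅛)) = -117 + 4*(-7/24) = -117 - 7/6 = -709/6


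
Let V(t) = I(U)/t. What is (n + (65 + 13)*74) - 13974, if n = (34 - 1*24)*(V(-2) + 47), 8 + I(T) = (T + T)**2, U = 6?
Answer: -8412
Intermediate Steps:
I(T) = -8 + 4*T**2 (I(T) = -8 + (T + T)**2 = -8 + (2*T)**2 = -8 + 4*T**2)
V(t) = 136/t (V(t) = (-8 + 4*6**2)/t = (-8 + 4*36)/t = (-8 + 144)/t = 136/t)
n = -210 (n = (34 - 1*24)*(136/(-2) + 47) = (34 - 24)*(136*(-1/2) + 47) = 10*(-68 + 47) = 10*(-21) = -210)
(n + (65 + 13)*74) - 13974 = (-210 + (65 + 13)*74) - 13974 = (-210 + 78*74) - 13974 = (-210 + 5772) - 13974 = 5562 - 13974 = -8412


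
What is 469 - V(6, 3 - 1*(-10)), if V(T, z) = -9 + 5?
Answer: 473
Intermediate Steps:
V(T, z) = -4
469 - V(6, 3 - 1*(-10)) = 469 - 1*(-4) = 469 + 4 = 473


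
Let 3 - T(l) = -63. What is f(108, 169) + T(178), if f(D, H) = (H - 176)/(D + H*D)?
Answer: 1211753/18360 ≈ 66.000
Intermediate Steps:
T(l) = 66 (T(l) = 3 - 1*(-63) = 3 + 63 = 66)
f(D, H) = (-176 + H)/(D + D*H)
f(108, 169) + T(178) = (-176 + 169)/(108*(1 + 169)) + 66 = (1/108)*(-7)/170 + 66 = (1/108)*(1/170)*(-7) + 66 = -7/18360 + 66 = 1211753/18360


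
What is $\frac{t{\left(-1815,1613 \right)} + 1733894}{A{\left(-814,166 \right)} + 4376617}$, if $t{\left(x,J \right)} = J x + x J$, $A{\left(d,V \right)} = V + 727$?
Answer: $- \frac{2060648}{2188755} \approx -0.94147$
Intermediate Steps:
$A{\left(d,V \right)} = 727 + V$
$t{\left(x,J \right)} = 2 J x$ ($t{\left(x,J \right)} = J x + J x = 2 J x$)
$\frac{t{\left(-1815,1613 \right)} + 1733894}{A{\left(-814,166 \right)} + 4376617} = \frac{2 \cdot 1613 \left(-1815\right) + 1733894}{\left(727 + 166\right) + 4376617} = \frac{-5855190 + 1733894}{893 + 4376617} = - \frac{4121296}{4377510} = \left(-4121296\right) \frac{1}{4377510} = - \frac{2060648}{2188755}$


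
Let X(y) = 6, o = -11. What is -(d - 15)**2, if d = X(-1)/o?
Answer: -29241/121 ≈ -241.66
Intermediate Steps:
d = -6/11 (d = 6/(-11) = 6*(-1/11) = -6/11 ≈ -0.54545)
-(d - 15)**2 = -(-6/11 - 15)**2 = -(-171/11)**2 = -1*29241/121 = -29241/121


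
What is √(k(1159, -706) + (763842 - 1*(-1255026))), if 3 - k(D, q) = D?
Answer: 4*√126107 ≈ 1420.5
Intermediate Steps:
k(D, q) = 3 - D
√(k(1159, -706) + (763842 - 1*(-1255026))) = √((3 - 1*1159) + (763842 - 1*(-1255026))) = √((3 - 1159) + (763842 + 1255026)) = √(-1156 + 2018868) = √2017712 = 4*√126107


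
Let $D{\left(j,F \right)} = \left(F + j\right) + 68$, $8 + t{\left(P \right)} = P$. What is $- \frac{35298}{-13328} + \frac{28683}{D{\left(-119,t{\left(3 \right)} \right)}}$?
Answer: $- \frac{848907}{1666} \approx -509.55$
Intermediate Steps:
$t{\left(P \right)} = -8 + P$
$D{\left(j,F \right)} = 68 + F + j$
$- \frac{35298}{-13328} + \frac{28683}{D{\left(-119,t{\left(3 \right)} \right)}} = - \frac{35298}{-13328} + \frac{28683}{68 + \left(-8 + 3\right) - 119} = \left(-35298\right) \left(- \frac{1}{13328}\right) + \frac{28683}{68 - 5 - 119} = \frac{17649}{6664} + \frac{28683}{-56} = \frac{17649}{6664} + 28683 \left(- \frac{1}{56}\right) = \frac{17649}{6664} - \frac{28683}{56} = - \frac{848907}{1666}$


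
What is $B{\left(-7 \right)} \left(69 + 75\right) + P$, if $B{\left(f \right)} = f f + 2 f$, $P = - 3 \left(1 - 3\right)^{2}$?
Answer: $5028$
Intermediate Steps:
$P = -12$ ($P = - 3 \left(-2\right)^{2} = \left(-3\right) 4 = -12$)
$B{\left(f \right)} = f^{2} + 2 f$
$B{\left(-7 \right)} \left(69 + 75\right) + P = - 7 \left(2 - 7\right) \left(69 + 75\right) - 12 = \left(-7\right) \left(-5\right) 144 - 12 = 35 \cdot 144 - 12 = 5040 - 12 = 5028$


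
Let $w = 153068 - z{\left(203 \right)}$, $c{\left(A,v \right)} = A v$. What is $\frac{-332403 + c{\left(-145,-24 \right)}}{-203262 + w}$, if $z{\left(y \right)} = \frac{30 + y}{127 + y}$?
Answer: $\frac{108544590}{16564253} \approx 6.5529$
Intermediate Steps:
$z{\left(y \right)} = \frac{30 + y}{127 + y}$
$w = \frac{50512207}{330}$ ($w = 153068 - \frac{30 + 203}{127 + 203} = 153068 - \frac{1}{330} \cdot 233 = 153068 - \frac{233}{330} = \frac{50512207}{330} \approx 1.5307 \cdot 10^{5}$)
$\frac{-332403 + c{\left(-145,-24 \right)}}{-203262 + w} = \frac{-332403 - -3480}{-203262 + \frac{50512207}{330}} = \frac{-332403 + 3480}{- \frac{16564253}{330}} = \left(-328923\right) \left(- \frac{330}{16564253}\right) = \frac{108544590}{16564253}$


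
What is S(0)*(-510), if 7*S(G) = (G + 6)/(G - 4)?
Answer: 765/7 ≈ 109.29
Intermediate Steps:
S(G) = (6 + G)/(7*(-4 + G)) (S(G) = ((G + 6)/(G - 4))/7 = ((6 + G)/(-4 + G))/7 = (6 + G)/(7*(-4 + G)))
S(0)*(-510) = ((6 + 0)/(7*(-4 + 0)))*(-510) = ((⅐)*6/(-4))*(-510) = ((⅐)*(-¼)*6)*(-510) = -3/14*(-510) = 765/7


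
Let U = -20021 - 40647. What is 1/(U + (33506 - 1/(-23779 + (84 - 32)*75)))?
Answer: -19879/539953397 ≈ -3.6816e-5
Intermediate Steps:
U = -60668
1/(U + (33506 - 1/(-23779 + (84 - 32)*75))) = 1/(-60668 + (33506 - 1/(-23779 + (84 - 32)*75))) = 1/(-60668 + (33506 - 1/(-23779 + 52*75))) = 1/(-60668 + (33506 - 1/(-23779 + 3900))) = 1/(-60668 + (33506 - 1/(-19879))) = 1/(-60668 + (33506 - 1*(-1/19879))) = 1/(-60668 + (33506 + 1/19879)) = 1/(-60668 + 666065775/19879) = 1/(-539953397/19879) = -19879/539953397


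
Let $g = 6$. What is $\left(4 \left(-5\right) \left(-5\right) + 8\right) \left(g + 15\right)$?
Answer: $2268$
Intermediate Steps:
$\left(4 \left(-5\right) \left(-5\right) + 8\right) \left(g + 15\right) = \left(4 \left(-5\right) \left(-5\right) + 8\right) \left(6 + 15\right) = \left(\left(-20\right) \left(-5\right) + 8\right) 21 = \left(100 + 8\right) 21 = 108 \cdot 21 = 2268$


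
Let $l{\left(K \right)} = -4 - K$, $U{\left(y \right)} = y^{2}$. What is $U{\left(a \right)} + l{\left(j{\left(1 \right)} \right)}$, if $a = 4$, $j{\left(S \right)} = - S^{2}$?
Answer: $13$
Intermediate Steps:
$U{\left(a \right)} + l{\left(j{\left(1 \right)} \right)} = 4^{2} - \left(4 - 1^{2}\right) = 16 - \left(4 - 1\right) = 16 - 3 = 13$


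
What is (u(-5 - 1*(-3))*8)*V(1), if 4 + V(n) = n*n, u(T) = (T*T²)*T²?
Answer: 768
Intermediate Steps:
u(T) = T⁵ (u(T) = T³*T² = T⁵)
V(n) = -4 + n² (V(n) = -4 + n*n = -4 + n²)
(u(-5 - 1*(-3))*8)*V(1) = ((-5 - 1*(-3))⁵*8)*(-4 + 1²) = ((-5 + 3)⁵*8)*(-4 + 1) = ((-2)⁵*8)*(-3) = -32*8*(-3) = -256*(-3) = 768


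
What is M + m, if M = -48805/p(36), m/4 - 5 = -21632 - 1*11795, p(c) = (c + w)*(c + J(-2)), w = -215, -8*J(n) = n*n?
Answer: -1698943182/12709 ≈ -1.3368e+5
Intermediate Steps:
J(n) = -n²/8 (J(n) = -n*n/8 = -n²/8)
p(c) = (-215 + c)*(-½ + c) (p(c) = (c - 215)*(c - ⅛*(-2)²) = (-215 + c)*(c - ⅛*4) = (-215 + c)*(c - ½) = (-215 + c)*(-½ + c))
m = -133688 (m = 20 + 4*(-21632 - 1*11795) = 20 + 4*(-21632 - 11795) = 20 + 4*(-33427) = 20 - 133708 = -133688)
M = 97610/12709 (M = -48805/(215/2 + 36² - 431/2*36) = -48805/(215/2 + 1296 - 7758) = -48805/(-12709/2) = -48805*(-2/12709) = 97610/12709 ≈ 7.6804)
M + m = 97610/12709 - 133688 = -1698943182/12709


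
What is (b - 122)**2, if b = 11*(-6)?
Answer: 35344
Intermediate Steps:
b = -66
(b - 122)**2 = (-66 - 122)**2 = (-188)**2 = 35344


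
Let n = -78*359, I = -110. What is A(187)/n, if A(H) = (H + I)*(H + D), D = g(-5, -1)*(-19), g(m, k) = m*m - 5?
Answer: 14861/28002 ≈ 0.53071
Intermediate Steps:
g(m, k) = -5 + m² (g(m, k) = m² - 5 = -5 + m²)
D = -380 (D = (-5 + (-5)²)*(-19) = (-5 + 25)*(-19) = 20*(-19) = -380)
A(H) = (-380 + H)*(-110 + H) (A(H) = (H - 110)*(H - 380) = (-110 + H)*(-380 + H) = (-380 + H)*(-110 + H))
n = -28002
A(187)/n = (41800 + 187² - 490*187)/(-28002) = (41800 + 34969 - 91630)*(-1/28002) = -14861*(-1/28002) = 14861/28002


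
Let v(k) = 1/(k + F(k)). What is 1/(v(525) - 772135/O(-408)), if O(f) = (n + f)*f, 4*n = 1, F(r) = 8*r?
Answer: -37431450/173722453 ≈ -0.21547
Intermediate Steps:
n = ¼ (n = (¼)*1 = ¼ ≈ 0.25000)
O(f) = f*(¼ + f) (O(f) = (¼ + f)*f = f*(¼ + f))
v(k) = 1/(9*k) (v(k) = 1/(k + 8*k) = 1/(9*k))
1/(v(525) - 772135/O(-408)) = 1/((⅑)/525 - 772135*(-1/(408*(¼ - 408)))) = 1/((⅑)*(1/525) - 772135/((-408*(-1631/4)))) = 1/(1/4725 - 772135/166362) = 1/(1/4725 - 772135*1/166362) = 1/(1/4725 - 110305/23766) = 1/(-173722453/37431450) = -37431450/173722453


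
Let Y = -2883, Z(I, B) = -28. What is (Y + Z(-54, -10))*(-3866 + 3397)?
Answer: 1365259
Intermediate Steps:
(Y + Z(-54, -10))*(-3866 + 3397) = (-2883 - 28)*(-3866 + 3397) = -2911*(-469) = 1365259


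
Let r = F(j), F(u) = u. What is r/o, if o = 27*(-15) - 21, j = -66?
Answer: 11/71 ≈ 0.15493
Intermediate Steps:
o = -426 (o = -405 - 21 = -426)
r = -66
r/o = -66/(-426) = -66*(-1/426) = 11/71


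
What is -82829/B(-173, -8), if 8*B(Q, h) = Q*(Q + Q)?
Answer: -331316/29929 ≈ -11.070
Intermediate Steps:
B(Q, h) = Q²/4 (B(Q, h) = (Q*(Q + Q))/8 = (Q*(2*Q))/8 = (2*Q²)/8 = Q²/4)
-82829/B(-173, -8) = -82829/((¼)*(-173)²) = -82829/((¼)*29929) = -82829/29929/4 = -82829*4/29929 = -331316/29929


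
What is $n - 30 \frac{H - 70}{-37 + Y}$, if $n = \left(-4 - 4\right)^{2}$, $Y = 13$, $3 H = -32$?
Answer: $- \frac{221}{6} \approx -36.833$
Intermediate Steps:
$H = - \frac{32}{3}$ ($H = \frac{1}{3} \left(-32\right) = - \frac{32}{3} \approx -10.667$)
$n = 64$ ($n = \left(-8\right)^{2} = 64$)
$n - 30 \frac{H - 70}{-37 + Y} = 64 - 30 \frac{- \frac{32}{3} - 70}{-37 + 13} = 64 - 30 \left(- \frac{242}{3 \left(-24\right)}\right) = 64 - 30 \left(\left(- \frac{242}{3}\right) \left(- \frac{1}{24}\right)\right) = 64 - \frac{605}{6} = - \frac{221}{6}$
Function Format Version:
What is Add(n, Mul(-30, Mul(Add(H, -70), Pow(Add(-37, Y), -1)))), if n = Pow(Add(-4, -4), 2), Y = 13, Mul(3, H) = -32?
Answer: Rational(-221, 6) ≈ -36.833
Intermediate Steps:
H = Rational(-32, 3) (H = Mul(Rational(1, 3), -32) = Rational(-32, 3) ≈ -10.667)
n = 64 (n = Pow(-8, 2) = 64)
Add(n, Mul(-30, Mul(Add(H, -70), Pow(Add(-37, Y), -1)))) = Add(64, Mul(-30, Mul(Add(Rational(-32, 3), -70), Pow(Add(-37, 13), -1)))) = Add(64, Mul(-30, Mul(Rational(-242, 3), Pow(-24, -1)))) = Add(64, Mul(-30, Mul(Rational(-242, 3), Rational(-1, 24)))) = Add(64, Mul(-30, Rational(121, 36))) = Add(64, Rational(-605, 6)) = Rational(-221, 6)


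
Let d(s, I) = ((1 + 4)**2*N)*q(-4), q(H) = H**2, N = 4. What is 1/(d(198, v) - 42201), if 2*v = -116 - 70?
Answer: -1/40601 ≈ -2.4630e-5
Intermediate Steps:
v = -93 (v = (-116 - 70)/2 = (1/2)*(-186) = -93)
d(s, I) = 1600 (d(s, I) = ((1 + 4)**2*4)*(-4)**2 = (5**2*4)*16 = (25*4)*16 = 100*16 = 1600)
1/(d(198, v) - 42201) = 1/(1600 - 42201) = 1/(-40601) = -1/40601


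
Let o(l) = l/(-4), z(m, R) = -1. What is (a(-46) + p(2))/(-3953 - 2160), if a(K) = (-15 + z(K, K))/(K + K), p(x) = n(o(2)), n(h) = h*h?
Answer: -39/562396 ≈ -6.9346e-5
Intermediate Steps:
o(l) = -l/4 (o(l) = l*(-1/4) = -l/4)
n(h) = h**2
p(x) = 1/4 (p(x) = (-1/4*2)**2 = (-1/2)**2 = 1/4)
a(K) = -8/K (a(K) = (-15 - 1)/(K + K) = -16*1/(2*K) = -8/K)
(a(-46) + p(2))/(-3953 - 2160) = (-8/(-46) + 1/4)/(-3953 - 2160) = (-8*(-1/46) + 1/4)/(-6113) = (4/23 + 1/4)*(-1/6113) = (39/92)*(-1/6113) = -39/562396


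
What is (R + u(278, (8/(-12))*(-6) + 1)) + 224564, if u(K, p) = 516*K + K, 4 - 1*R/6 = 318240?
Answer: -1541126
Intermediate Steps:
R = -1909416 (R = 24 - 6*318240 = 24 - 1909440 = -1909416)
u(K, p) = 517*K
(R + u(278, (8/(-12))*(-6) + 1)) + 224564 = (-1909416 + 517*278) + 224564 = (-1909416 + 143726) + 224564 = -1765690 + 224564 = -1541126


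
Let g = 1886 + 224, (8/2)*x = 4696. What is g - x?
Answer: 936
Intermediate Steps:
x = 1174 (x = (1/4)*4696 = 1174)
g = 2110
g - x = 2110 - 1*1174 = 2110 - 1174 = 936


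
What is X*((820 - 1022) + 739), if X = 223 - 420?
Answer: -105789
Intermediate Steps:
X = -197
X*((820 - 1022) + 739) = -197*((820 - 1022) + 739) = -197*(-202 + 739) = -197*537 = -105789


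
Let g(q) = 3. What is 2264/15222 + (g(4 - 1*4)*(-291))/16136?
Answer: 11621549/122811096 ≈ 0.094630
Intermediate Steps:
2264/15222 + (g(4 - 1*4)*(-291))/16136 = 2264/15222 + (3*(-291))/16136 = 2264*(1/15222) - 873*1/16136 = 1132/7611 - 873/16136 = 11621549/122811096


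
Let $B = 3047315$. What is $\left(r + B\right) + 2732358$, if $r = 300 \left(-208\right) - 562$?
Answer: $5716711$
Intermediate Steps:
$r = -62962$ ($r = -62400 - 562 = -62962$)
$\left(r + B\right) + 2732358 = \left(-62962 + 3047315\right) + 2732358 = 2984353 + 2732358 = 5716711$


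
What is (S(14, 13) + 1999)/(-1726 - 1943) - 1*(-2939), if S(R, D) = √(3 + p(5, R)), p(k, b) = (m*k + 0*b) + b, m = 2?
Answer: 10781192/3669 - √3/1223 ≈ 2938.5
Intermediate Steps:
p(k, b) = b + 2*k (p(k, b) = (2*k + 0*b) + b = (2*k + 0) + b = 2*k + b = b + 2*k)
S(R, D) = √(13 + R) (S(R, D) = √(3 + (R + 2*5)) = √(3 + (R + 10)) = √(3 + (10 + R)) = √(13 + R))
(S(14, 13) + 1999)/(-1726 - 1943) - 1*(-2939) = (√(13 + 14) + 1999)/(-1726 - 1943) - 1*(-2939) = (√27 + 1999)/(-3669) + 2939 = (3*√3 + 1999)*(-1/3669) + 2939 = (1999 + 3*√3)*(-1/3669) + 2939 = (-1999/3669 - √3/1223) + 2939 = 10781192/3669 - √3/1223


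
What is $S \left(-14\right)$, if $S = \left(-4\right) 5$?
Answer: $280$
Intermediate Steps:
$S = -20$
$S \left(-14\right) = \left(-20\right) \left(-14\right) = 280$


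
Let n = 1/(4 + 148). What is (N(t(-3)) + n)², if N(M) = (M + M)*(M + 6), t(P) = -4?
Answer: 5909761/23104 ≈ 255.79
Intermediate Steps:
N(M) = 2*M*(6 + M) (N(M) = (2*M)*(6 + M) = 2*M*(6 + M))
n = 1/152 ≈ 0.0065789
(N(t(-3)) + n)² = (2*(-4)*(6 - 4) + 1/152)² = (2*(-4)*2 + 1/152)² = (-16 + 1/152)² = (-2431/152)² = 5909761/23104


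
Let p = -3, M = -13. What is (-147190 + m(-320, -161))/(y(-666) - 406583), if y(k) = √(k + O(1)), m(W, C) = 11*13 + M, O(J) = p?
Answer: 29896047990/82654868279 + 73530*I*√669/82654868279 ≈ 0.3617 + 2.301e-5*I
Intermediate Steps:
O(J) = -3
m(W, C) = 130 (m(W, C) = 11*13 - 13 = 143 - 13 = 130)
y(k) = √(-3 + k) (y(k) = √(k - 3) = √(-3 + k))
(-147190 + m(-320, -161))/(y(-666) - 406583) = (-147190 + 130)/(√(-3 - 666) - 406583) = -147060/(√(-669) - 406583) = -147060/(I*√669 - 406583) = -147060/(-406583 + I*√669)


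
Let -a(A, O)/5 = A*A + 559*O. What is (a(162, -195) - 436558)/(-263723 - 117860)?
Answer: 22753/381583 ≈ 0.059628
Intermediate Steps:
a(A, O) = -2795*O - 5*A² (a(A, O) = -5*(A*A + 559*O) = -5*(A² + 559*O) = -2795*O - 5*A²)
(a(162, -195) - 436558)/(-263723 - 117860) = ((-2795*(-195) - 5*162²) - 436558)/(-263723 - 117860) = ((545025 - 5*26244) - 436558)/(-381583) = ((545025 - 131220) - 436558)*(-1/381583) = (413805 - 436558)*(-1/381583) = -22753*(-1/381583) = 22753/381583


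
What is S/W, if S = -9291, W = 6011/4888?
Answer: -45414408/6011 ≈ -7555.2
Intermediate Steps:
W = 6011/4888 (W = 6011*(1/4888) = 6011/4888 ≈ 1.2297)
S/W = -9291/6011/4888 = -9291*4888/6011 = -45414408/6011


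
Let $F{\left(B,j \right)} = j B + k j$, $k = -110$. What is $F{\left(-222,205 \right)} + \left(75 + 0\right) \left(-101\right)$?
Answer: $-75635$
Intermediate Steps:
$F{\left(B,j \right)} = - 110 j + B j$ ($F{\left(B,j \right)} = j B - 110 j = B j - 110 j = - 110 j + B j$)
$F{\left(-222,205 \right)} + \left(75 + 0\right) \left(-101\right) = 205 \left(-110 - 222\right) + \left(75 + 0\right) \left(-101\right) = 205 \left(-332\right) + 75 \left(-101\right) = -68060 - 7575 = -75635$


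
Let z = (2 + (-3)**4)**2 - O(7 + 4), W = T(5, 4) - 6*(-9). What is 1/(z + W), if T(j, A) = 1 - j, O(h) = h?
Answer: 1/6928 ≈ 0.00014434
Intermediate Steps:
W = 50 (W = (1 - 1*5) - 6*(-9) = (1 - 5) + 54 = -4 + 54 = 50)
z = 6878 (z = (2 + (-3)**4)**2 - (7 + 4) = (2 + 81)**2 - 1*11 = 83**2 - 11 = 6889 - 11 = 6878)
1/(z + W) = 1/(6878 + 50) = 1/6928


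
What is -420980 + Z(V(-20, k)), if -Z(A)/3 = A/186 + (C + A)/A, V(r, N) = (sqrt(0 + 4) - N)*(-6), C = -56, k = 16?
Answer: -13050453/31 ≈ -4.2098e+5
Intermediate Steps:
V(r, N) = -12 + 6*N (V(r, N) = (sqrt(4) - N)*(-6) = (2 - N)*(-6) = -12 + 6*N)
Z(A) = -A/62 - 3*(-56 + A)/A (Z(A) = -3*(A/186 + (-56 + A)/A) = -A/62 - 3*(-56 + A)/A)
-420980 + Z(V(-20, k)) = -420980 + (-3 + 168/(-12 + 6*16) - (-12 + 6*16)/62) = -420980 + (-3 + 168/(-12 + 96) - (-12 + 96)/62) = -420980 + (-3 + 168/84 - 1/62*84) = -420980 + (-3 + 168*(1/84) - 42/31) = -420980 + (-3 + 2 - 42/31) = -420980 - 73/31 = -13050453/31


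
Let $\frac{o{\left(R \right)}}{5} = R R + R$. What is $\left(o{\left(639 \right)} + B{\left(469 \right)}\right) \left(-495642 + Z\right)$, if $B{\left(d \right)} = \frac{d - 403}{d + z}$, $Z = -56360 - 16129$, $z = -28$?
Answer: $- \frac{56924003337494}{49} \approx -1.1617 \cdot 10^{12}$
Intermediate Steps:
$Z = -72489$
$B{\left(d \right)} = \frac{-403 + d}{-28 + d}$ ($B{\left(d \right)} = \frac{d - 403}{d - 28} = \frac{-403 + d}{-28 + d}$)
$o{\left(R \right)} = 5 R + 5 R^{2}$ ($o{\left(R \right)} = 5 \left(R R + R\right) = 5 \left(R^{2} + R\right) = 5 \left(R + R^{2}\right) = 5 R + 5 R^{2}$)
$\left(o{\left(639 \right)} + B{\left(469 \right)}\right) \left(-495642 + Z\right) = \left(5 \cdot 639 \left(1 + 639\right) + \frac{-403 + 469}{-28 + 469}\right) \left(-495642 - 72489\right) = \left(5 \cdot 639 \cdot 640 + \frac{1}{441} \cdot 66\right) \left(-568131\right) = \left(2044800 + \frac{1}{441} \cdot 66\right) \left(-568131\right) = \left(2044800 + \frac{22}{147}\right) \left(-568131\right) = \frac{300585622}{147} \left(-568131\right) = - \frac{56924003337494}{49}$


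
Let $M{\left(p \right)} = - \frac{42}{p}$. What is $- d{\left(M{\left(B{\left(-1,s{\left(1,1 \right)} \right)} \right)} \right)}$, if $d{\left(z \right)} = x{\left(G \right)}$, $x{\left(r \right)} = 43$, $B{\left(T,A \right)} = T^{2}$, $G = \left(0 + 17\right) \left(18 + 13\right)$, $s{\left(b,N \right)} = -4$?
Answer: $-43$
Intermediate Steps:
$G = 527$ ($G = 17 \cdot 31 = 527$)
$d{\left(z \right)} = 43$
$- d{\left(M{\left(B{\left(-1,s{\left(1,1 \right)} \right)} \right)} \right)} = \left(-1\right) 43 = -43$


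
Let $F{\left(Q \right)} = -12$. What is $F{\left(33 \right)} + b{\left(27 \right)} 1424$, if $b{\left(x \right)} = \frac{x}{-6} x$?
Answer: $-173028$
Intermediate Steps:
$b{\left(x \right)} = - \frac{x^{2}}{6}$ ($b{\left(x \right)} = x \left(- \frac{1}{6}\right) x = - \frac{x}{6} x = - \frac{x^{2}}{6}$)
$F{\left(33 \right)} + b{\left(27 \right)} 1424 = -12 + - \frac{27^{2}}{6} \cdot 1424 = -12 + \left(- \frac{1}{6}\right) 729 \cdot 1424 = -12 - 173016 = -173028$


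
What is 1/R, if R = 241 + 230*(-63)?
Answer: -1/14249 ≈ -7.0180e-5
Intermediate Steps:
R = -14249 (R = 241 - 14490 = -14249)
1/R = 1/(-14249) = -1/14249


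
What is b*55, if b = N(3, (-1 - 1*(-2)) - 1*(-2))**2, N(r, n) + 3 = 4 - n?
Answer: 220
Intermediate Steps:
N(r, n) = 1 - n (N(r, n) = -3 + (4 - n) = 1 - n)
b = 4 (b = (1 - ((-1 - 1*(-2)) - 1*(-2)))**2 = (1 - ((-1 + 2) + 2))**2 = (1 - (1 + 2))**2 = (1 - 1*3)**2 = (1 - 3)**2 = (-2)**2 = 4)
b*55 = 4*55 = 220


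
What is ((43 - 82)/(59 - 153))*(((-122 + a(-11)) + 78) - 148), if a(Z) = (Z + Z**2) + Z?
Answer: -3627/94 ≈ -38.585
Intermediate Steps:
a(Z) = Z**2 + 2*Z
((43 - 82)/(59 - 153))*(((-122 + a(-11)) + 78) - 148) = ((43 - 82)/(59 - 153))*(((-122 - 11*(2 - 11)) + 78) - 148) = (-39/(-94))*(((-122 - 11*(-9)) + 78) - 148) = (-39*(-1/94))*(((-122 + 99) + 78) - 148) = 39*((-23 + 78) - 148)/94 = 39*(55 - 148)/94 = (39/94)*(-93) = -3627/94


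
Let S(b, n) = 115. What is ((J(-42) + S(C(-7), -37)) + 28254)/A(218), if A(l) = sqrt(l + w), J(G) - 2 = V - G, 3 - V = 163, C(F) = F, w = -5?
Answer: 28253*sqrt(213)/213 ≈ 1935.9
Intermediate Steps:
V = -160 (V = 3 - 1*163 = 3 - 163 = -160)
J(G) = -158 - G (J(G) = 2 + (-160 - G) = -158 - G)
A(l) = sqrt(-5 + l) (A(l) = sqrt(l - 5) = sqrt(-5 + l))
((J(-42) + S(C(-7), -37)) + 28254)/A(218) = (((-158 - 1*(-42)) + 115) + 28254)/(sqrt(-5 + 218)) = (((-158 + 42) + 115) + 28254)/(sqrt(213)) = ((-116 + 115) + 28254)*(sqrt(213)/213) = (-1 + 28254)*(sqrt(213)/213) = 28253*(sqrt(213)/213) = 28253*sqrt(213)/213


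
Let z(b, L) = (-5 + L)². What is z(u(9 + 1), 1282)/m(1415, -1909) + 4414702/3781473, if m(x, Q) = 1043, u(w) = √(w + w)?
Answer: 6171162218003/3944076339 ≈ 1564.7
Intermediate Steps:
u(w) = √2*√w (u(w) = √(2*w) = √2*√w)
z(u(9 + 1), 1282)/m(1415, -1909) + 4414702/3781473 = (-5 + 1282)²/1043 + 4414702/3781473 = 1277²*(1/1043) + 4414702*(1/3781473) = 1630729*(1/1043) + 4414702/3781473 = 1630729/1043 + 4414702/3781473 = 6171162218003/3944076339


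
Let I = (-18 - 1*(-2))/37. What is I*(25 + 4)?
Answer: -464/37 ≈ -12.541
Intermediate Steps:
I = -16/37 (I = (-18 + 2)*(1/37) = -16*1/37 = -16/37 ≈ -0.43243)
I*(25 + 4) = -16*(25 + 4)/37 = -16/37*29 = -464/37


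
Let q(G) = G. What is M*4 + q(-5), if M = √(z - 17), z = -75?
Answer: -5 + 8*I*√23 ≈ -5.0 + 38.367*I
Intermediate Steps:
M = 2*I*√23 (M = √(-75 - 17) = √(-92) = 2*I*√23 ≈ 9.5917*I)
M*4 + q(-5) = (2*I*√23)*4 - 5 = 8*I*√23 - 5 = -5 + 8*I*√23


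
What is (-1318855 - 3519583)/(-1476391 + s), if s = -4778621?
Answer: 2419219/3127506 ≈ 0.77353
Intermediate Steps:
(-1318855 - 3519583)/(-1476391 + s) = (-1318855 - 3519583)/(-1476391 - 4778621) = -4838438/(-6255012) = -4838438*(-1/6255012) = 2419219/3127506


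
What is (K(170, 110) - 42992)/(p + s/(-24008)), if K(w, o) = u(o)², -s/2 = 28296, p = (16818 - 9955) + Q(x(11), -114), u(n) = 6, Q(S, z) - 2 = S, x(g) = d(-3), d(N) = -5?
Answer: -64455478/10296967 ≈ -6.2597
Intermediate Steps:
x(g) = -5
Q(S, z) = 2 + S
p = 6860 (p = (16818 - 9955) + (2 - 5) = 6863 - 3 = 6860)
s = -56592 (s = -2*28296 = -56592)
K(w, o) = 36 (K(w, o) = 6² = 36)
(K(170, 110) - 42992)/(p + s/(-24008)) = (36 - 42992)/(6860 - 56592/(-24008)) = -42956/(6860 - 56592*(-1/24008)) = -42956/(6860 + 7074/3001) = -42956/20593934/3001 = -42956*3001/20593934 = -64455478/10296967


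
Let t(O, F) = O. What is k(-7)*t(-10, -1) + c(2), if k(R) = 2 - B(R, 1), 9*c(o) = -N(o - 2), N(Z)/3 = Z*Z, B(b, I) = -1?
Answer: -30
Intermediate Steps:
N(Z) = 3*Z**2 (N(Z) = 3*(Z*Z) = 3*Z**2)
c(o) = -(-2 + o)**2/3 (c(o) = (-3*(o - 2)**2)/9 = (-3*(-2 + o)**2)/9 = -(-2 + o)**2/3)
k(R) = 3 (k(R) = 2 - 1*(-1) = 2 + 1 = 3)
k(-7)*t(-10, -1) + c(2) = 3*(-10) - (-2 + 2)**2/3 = -30 - 1/3*0**2 = -30 - 1/3*0 = -30 + 0 = -30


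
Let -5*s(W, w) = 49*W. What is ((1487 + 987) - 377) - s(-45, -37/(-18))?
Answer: 1656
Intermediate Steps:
s(W, w) = -49*W/5
((1487 + 987) - 377) - s(-45, -37/(-18)) = ((1487 + 987) - 377) - (-49)*(-45)/5 = (2474 - 377) - 1*441 = 2097 - 441 = 1656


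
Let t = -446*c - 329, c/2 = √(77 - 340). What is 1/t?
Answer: I/(-329*I + 892*√263) ≈ -1.5714e-6 + 6.9093e-5*I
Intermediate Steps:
c = 2*I*√263 (c = 2*√(77 - 340) = 2*√(-263) = 2*(I*√263) = 2*I*√263 ≈ 32.435*I)
t = -329 - 892*I*√263 (t = -892*I*√263 - 329 = -329 - 892*I*√263 ≈ -329.0 - 14466.0*I)
1/t = 1/(-329 - 892*I*√263)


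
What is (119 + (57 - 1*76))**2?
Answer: 10000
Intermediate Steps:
(119 + (57 - 1*76))**2 = (119 + (57 - 76))**2 = (119 - 19)**2 = 100**2 = 10000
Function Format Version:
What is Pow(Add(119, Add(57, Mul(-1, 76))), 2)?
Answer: 10000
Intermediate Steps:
Pow(Add(119, Add(57, Mul(-1, 76))), 2) = Pow(Add(119, Add(57, -76)), 2) = Pow(Add(119, -19), 2) = Pow(100, 2) = 10000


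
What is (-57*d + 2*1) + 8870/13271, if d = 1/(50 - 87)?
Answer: 2066691/491027 ≈ 4.2089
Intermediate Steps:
d = -1/37 (d = 1/(-37) = -1/37 ≈ -0.027027)
(-57*d + 2*1) + 8870/13271 = (-57*(-1/37) + 2*1) + 8870/13271 = (57/37 + 2) + 8870*(1/13271) = 131/37 + 8870/13271 = 2066691/491027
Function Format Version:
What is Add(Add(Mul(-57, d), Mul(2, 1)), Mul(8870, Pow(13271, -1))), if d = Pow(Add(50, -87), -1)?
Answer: Rational(2066691, 491027) ≈ 4.2089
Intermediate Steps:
d = Rational(-1, 37) (d = Pow(-37, -1) = Rational(-1, 37) ≈ -0.027027)
Add(Add(Mul(-57, d), Mul(2, 1)), Mul(8870, Pow(13271, -1))) = Add(Add(Mul(-57, Rational(-1, 37)), Mul(2, 1)), Mul(8870, Pow(13271, -1))) = Add(Add(Rational(57, 37), 2), Mul(8870, Rational(1, 13271))) = Add(Rational(131, 37), Rational(8870, 13271)) = Rational(2066691, 491027)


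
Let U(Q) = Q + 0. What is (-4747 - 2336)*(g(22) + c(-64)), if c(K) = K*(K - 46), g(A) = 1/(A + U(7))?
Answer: -1446072363/29 ≈ -4.9865e+7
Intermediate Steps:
U(Q) = Q
g(A) = 1/(7 + A) (g(A) = 1/(A + 7) = 1/(7 + A))
c(K) = K*(-46 + K)
(-4747 - 2336)*(g(22) + c(-64)) = (-4747 - 2336)*(1/(7 + 22) - 64*(-46 - 64)) = -7083*(1/29 - 64*(-110)) = -7083*(1/29 + 7040) = -7083*204161/29 = -1446072363/29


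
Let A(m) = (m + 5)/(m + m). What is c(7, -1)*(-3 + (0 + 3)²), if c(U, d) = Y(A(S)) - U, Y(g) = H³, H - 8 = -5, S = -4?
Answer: 120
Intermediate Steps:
H = 3 (H = 8 - 5 = 3)
A(m) = (5 + m)/(2*m) (A(m) = (5 + m)/((2*m)) = (5 + m)*(1/(2*m)) = (5 + m)/(2*m))
Y(g) = 27 (Y(g) = 3³ = 27)
c(U, d) = 27 - U
c(7, -1)*(-3 + (0 + 3)²) = (27 - 1*7)*(-3 + (0 + 3)²) = (27 - 7)*(-3 + 3²) = 20*(-3 + 9) = 20*6 = 120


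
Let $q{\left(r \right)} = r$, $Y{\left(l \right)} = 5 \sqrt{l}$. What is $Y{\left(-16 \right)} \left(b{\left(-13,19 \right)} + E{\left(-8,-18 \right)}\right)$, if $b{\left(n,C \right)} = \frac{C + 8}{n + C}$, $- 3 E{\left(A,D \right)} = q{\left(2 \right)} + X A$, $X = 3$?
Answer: $\frac{710 i}{3} \approx 236.67 i$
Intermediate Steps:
$E{\left(A,D \right)} = - \frac{2}{3} - A$ ($E{\left(A,D \right)} = - \frac{2 + 3 A}{3} = - \frac{2}{3} - A$)
$b{\left(n,C \right)} = \frac{8 + C}{C + n}$
$Y{\left(-16 \right)} \left(b{\left(-13,19 \right)} + E{\left(-8,-18 \right)}\right) = 5 \sqrt{-16} \left(\frac{8 + 19}{19 - 13} - - \frac{22}{3}\right) = 5 \cdot 4 i \left(\frac{1}{6} \cdot 27 + \left(- \frac{2}{3} + 8\right)\right) = 20 i \left(\frac{1}{6} \cdot 27 + \frac{22}{3}\right) = 20 i \left(\frac{9}{2} + \frac{22}{3}\right) = 20 i \frac{71}{6} = \frac{710 i}{3}$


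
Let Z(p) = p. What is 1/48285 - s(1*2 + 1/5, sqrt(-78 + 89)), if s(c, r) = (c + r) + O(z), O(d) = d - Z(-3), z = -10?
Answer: 231769/48285 - sqrt(11) ≈ 1.4834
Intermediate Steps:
O(d) = 3 + d (O(d) = d - 1*(-3) = d + 3 = 3 + d)
s(c, r) = -7 + c + r (s(c, r) = (c + r) + (3 - 10) = (c + r) - 7 = -7 + c + r)
1/48285 - s(1*2 + 1/5, sqrt(-78 + 89)) = 1/48285 - (-7 + (1*2 + 1/5) + sqrt(-78 + 89)) = 1/48285 - (-7 + (2 + 1/5) + sqrt(11)) = 1/48285 - (-7 + 11/5 + sqrt(11)) = 1/48285 - (-24/5 + sqrt(11)) = 1/48285 + (24/5 - sqrt(11)) = 231769/48285 - sqrt(11)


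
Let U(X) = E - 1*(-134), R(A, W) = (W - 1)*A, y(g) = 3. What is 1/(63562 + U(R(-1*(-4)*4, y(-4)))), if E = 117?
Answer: 1/63813 ≈ 1.5671e-5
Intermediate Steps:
R(A, W) = A*(-1 + W) (R(A, W) = (-1 + W)*A = A*(-1 + W))
U(X) = 251 (U(X) = 117 - 1*(-134) = 117 + 134 = 251)
1/(63562 + U(R(-1*(-4)*4, y(-4)))) = 1/(63562 + 251) = 1/63813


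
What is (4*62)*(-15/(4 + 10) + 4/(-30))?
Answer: -31372/105 ≈ -298.78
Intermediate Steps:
(4*62)*(-15/(4 + 10) + 4/(-30)) = 248*(-15/14 + 4*(-1/30)) = 248*(-15*1/14 - 2/15) = 248*(-15/14 - 2/15) = 248*(-253/210) = -31372/105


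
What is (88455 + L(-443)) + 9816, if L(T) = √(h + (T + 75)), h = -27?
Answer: 98271 + I*√395 ≈ 98271.0 + 19.875*I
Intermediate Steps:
L(T) = √(48 + T) (L(T) = √(-27 + (T + 75)) = √(-27 + (75 + T)) = √(48 + T))
(88455 + L(-443)) + 9816 = (88455 + √(48 - 443)) + 9816 = (88455 + √(-395)) + 9816 = (88455 + I*√395) + 9816 = 98271 + I*√395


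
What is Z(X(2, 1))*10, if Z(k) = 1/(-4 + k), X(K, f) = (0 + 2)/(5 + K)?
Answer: -35/13 ≈ -2.6923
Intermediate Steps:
X(K, f) = 2/(5 + K)
Z(X(2, 1))*10 = 10/(-4 + 2/(5 + 2)) = 10/(-4 + 2/7) = 10/(-26/7) = -7/26*10 = -35/13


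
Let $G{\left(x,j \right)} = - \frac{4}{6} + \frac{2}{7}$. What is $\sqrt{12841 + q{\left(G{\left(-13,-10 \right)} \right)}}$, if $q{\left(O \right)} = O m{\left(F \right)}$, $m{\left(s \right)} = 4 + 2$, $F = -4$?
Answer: $\frac{\sqrt{629097}}{7} \approx 113.31$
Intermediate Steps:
$m{\left(s \right)} = 6$
$G{\left(x,j \right)} = - \frac{8}{21}$ ($G{\left(x,j \right)} = \left(-4\right) \frac{1}{6} + 2 \cdot \frac{1}{7} = - \frac{2}{3} + \frac{2}{7} = - \frac{8}{21}$)
$q{\left(O \right)} = 6 O$ ($q{\left(O \right)} = O 6 = 6 O$)
$\sqrt{12841 + q{\left(G{\left(-13,-10 \right)} \right)}} = \sqrt{12841 + 6 \left(- \frac{8}{21}\right)} = \sqrt{12841 - \frac{16}{7}} = \sqrt{\frac{89871}{7}} = \frac{\sqrt{629097}}{7}$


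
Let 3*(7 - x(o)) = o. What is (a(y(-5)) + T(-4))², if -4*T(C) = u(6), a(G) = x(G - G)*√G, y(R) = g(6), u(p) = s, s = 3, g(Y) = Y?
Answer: 4713/16 - 21*√6/2 ≈ 268.84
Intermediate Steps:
u(p) = 3
x(o) = 7 - o/3
y(R) = 6
a(G) = 7*√G (a(G) = (7 - (G - G)/3)*√G = (7 - ⅓*0)*√G = (7 + 0)*√G = 7*√G)
T(C) = -¾ (T(C) = -¼*3 = -¾)
(a(y(-5)) + T(-4))² = (7*√6 - ¾)² = (-¾ + 7*√6)²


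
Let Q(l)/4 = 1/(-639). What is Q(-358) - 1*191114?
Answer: -122121850/639 ≈ -1.9111e+5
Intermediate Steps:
Q(l) = -4/639 (Q(l) = 4/(-639) = 4*(-1/639) = -4/639)
Q(-358) - 1*191114 = -4/639 - 1*191114 = -4/639 - 191114 = -122121850/639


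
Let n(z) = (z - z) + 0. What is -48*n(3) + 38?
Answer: 38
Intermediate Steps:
n(z) = 0 (n(z) = 0 + 0 = 0)
-48*n(3) + 38 = -48*0 + 38 = 0 + 38 = 38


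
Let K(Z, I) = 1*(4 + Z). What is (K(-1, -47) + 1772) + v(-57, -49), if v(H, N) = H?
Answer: 1718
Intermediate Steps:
K(Z, I) = 4 + Z
(K(-1, -47) + 1772) + v(-57, -49) = ((4 - 1) + 1772) - 57 = (3 + 1772) - 57 = 1775 - 57 = 1718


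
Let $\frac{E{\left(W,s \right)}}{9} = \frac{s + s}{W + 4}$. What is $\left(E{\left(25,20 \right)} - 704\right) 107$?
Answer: $- \frac{2145992}{29} \approx -74000.0$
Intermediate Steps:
$E{\left(W,s \right)} = \frac{18 s}{4 + W}$ ($E{\left(W,s \right)} = 9 \frac{s + s}{W + 4} = 9 \frac{2 s}{4 + W} = \frac{18 s}{4 + W}$)
$\left(E{\left(25,20 \right)} - 704\right) 107 = \left(18 \cdot 20 \frac{1}{4 + 25} - 704\right) 107 = \left(18 \cdot 20 \cdot \frac{1}{29} - 704\right) 107 = \left(\frac{360}{29} - 704\right) 107 = \left(- \frac{20056}{29}\right) 107 = - \frac{2145992}{29}$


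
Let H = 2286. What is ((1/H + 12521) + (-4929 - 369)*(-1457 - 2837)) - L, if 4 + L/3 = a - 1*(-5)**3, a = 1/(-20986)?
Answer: 272993265740191/11993499 ≈ 2.2762e+7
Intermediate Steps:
a = -1/20986 ≈ -4.7651e-5
L = 7617915/20986 (L = -12 + 3*(-1/20986 - 1*(-5)**3) = -12 + 3*(-1/20986 - 1*(-125)) = -12 + 3*(-1/20986 + 125) = -12 + 3*(2623249/20986) = -12 + 7869747/20986 = 7617915/20986 ≈ 363.00)
((1/H + 12521) + (-4929 - 369)*(-1457 - 2837)) - L = ((1/2286 + 12521) + (-4929 - 369)*(-1457 - 2837)) - 1*7617915/20986 = ((1/2286 + 12521) - 5298*(-4294)) - 7617915/20986 = (28623007/2286 + 22749612) - 7617915/20986 = 52034236039/2286 - 7617915/20986 = 272993265740191/11993499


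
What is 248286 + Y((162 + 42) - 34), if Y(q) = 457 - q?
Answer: 248573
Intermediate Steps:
248286 + Y((162 + 42) - 34) = 248286 + (457 - ((162 + 42) - 34)) = 248286 + (457 - (204 - 34)) = 248286 + (457 - 1*170) = 248286 + (457 - 170) = 248286 + 287 = 248573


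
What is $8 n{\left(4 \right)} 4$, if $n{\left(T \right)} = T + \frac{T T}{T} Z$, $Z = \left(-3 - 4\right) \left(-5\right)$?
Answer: $4608$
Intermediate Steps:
$Z = 35$ ($Z = \left(-7\right) \left(-5\right) = 35$)
$n{\left(T \right)} = 36 T$ ($n{\left(T \right)} = T + \frac{T T}{T} 35 = T + \frac{T^{2}}{T} 35 = T + T 35 = T + 35 T = 36 T$)
$8 n{\left(4 \right)} 4 = 8 \cdot 36 \cdot 4 \cdot 4 = 8 \cdot 144 \cdot 4 = 1152 \cdot 4 = 4608$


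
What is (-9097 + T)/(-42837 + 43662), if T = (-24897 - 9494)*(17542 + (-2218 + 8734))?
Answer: -11031837/11 ≈ -1.0029e+6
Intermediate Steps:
T = -827378678 (T = -34391*(17542 + 6516) = -34391*24058 = -827378678)
(-9097 + T)/(-42837 + 43662) = (-9097 - 827378678)/(-42837 + 43662) = -827387775/825 = -827387775*1/825 = -11031837/11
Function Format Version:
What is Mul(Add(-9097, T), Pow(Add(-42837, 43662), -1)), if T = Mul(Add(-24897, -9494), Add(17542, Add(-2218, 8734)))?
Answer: Rational(-11031837, 11) ≈ -1.0029e+6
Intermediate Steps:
T = -827378678 (T = Mul(-34391, Add(17542, 6516)) = Mul(-34391, 24058) = -827378678)
Mul(Add(-9097, T), Pow(Add(-42837, 43662), -1)) = Mul(Add(-9097, -827378678), Pow(Add(-42837, 43662), -1)) = Mul(-827387775, Pow(825, -1)) = Mul(-827387775, Rational(1, 825)) = Rational(-11031837, 11)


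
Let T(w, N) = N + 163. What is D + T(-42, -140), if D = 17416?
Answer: 17439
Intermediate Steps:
T(w, N) = 163 + N
D + T(-42, -140) = 17416 + (163 - 140) = 17416 + 23 = 17439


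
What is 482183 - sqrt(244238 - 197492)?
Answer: 482183 - 21*sqrt(106) ≈ 4.8197e+5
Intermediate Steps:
482183 - sqrt(244238 - 197492) = 482183 - sqrt(46746) = 482183 - 21*sqrt(106)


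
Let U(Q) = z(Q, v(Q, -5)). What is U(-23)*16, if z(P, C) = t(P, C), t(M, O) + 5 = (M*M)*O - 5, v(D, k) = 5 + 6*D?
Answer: -1125872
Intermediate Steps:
t(M, O) = -10 + O*M² (t(M, O) = -5 + ((M*M)*O - 5) = -5 + (M²*O - 5) = -5 + (O*M² - 5) = -5 + (-5 + O*M²) = -10 + O*M²)
z(P, C) = -10 + C*P²
U(Q) = -10 + Q²*(5 + 6*Q) (U(Q) = -10 + (5 + 6*Q)*Q² = -10 + Q²*(5 + 6*Q))
U(-23)*16 = (-10 + (-23)²*(5 + 6*(-23)))*16 = (-10 + 529*(5 - 138))*16 = (-10 + 529*(-133))*16 = (-10 - 70357)*16 = -70367*16 = -1125872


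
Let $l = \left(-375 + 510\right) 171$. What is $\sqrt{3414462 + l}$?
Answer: $\sqrt{3437547} \approx 1854.1$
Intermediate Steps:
$l = 23085$ ($l = 135 \cdot 171 = 23085$)
$\sqrt{3414462 + l} = \sqrt{3414462 + 23085} = \sqrt{3437547}$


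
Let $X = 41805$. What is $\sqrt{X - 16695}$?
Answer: $9 \sqrt{310} \approx 158.46$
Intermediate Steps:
$\sqrt{X - 16695} = \sqrt{41805 - 16695} = \sqrt{25110} = 9 \sqrt{310}$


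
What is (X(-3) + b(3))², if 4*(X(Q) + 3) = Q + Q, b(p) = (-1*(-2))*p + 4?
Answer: 121/4 ≈ 30.250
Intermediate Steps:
b(p) = 4 + 2*p (b(p) = 2*p + 4 = 4 + 2*p)
X(Q) = -3 + Q/2 (X(Q) = -3 + (Q + Q)/4 = -3 + (2*Q)/4 = -3 + Q/2)
(X(-3) + b(3))² = ((-3 + (½)*(-3)) + (4 + 2*3))² = ((-3 - 3/2) + (4 + 6))² = (-9/2 + 10)² = (11/2)² = 121/4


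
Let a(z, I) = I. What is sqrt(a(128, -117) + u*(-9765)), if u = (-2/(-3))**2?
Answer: I*sqrt(4457) ≈ 66.761*I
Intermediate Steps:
u = 4/9 (u = (-2*(-1/3))**2 = (2/3)**2 = 4/9 ≈ 0.44444)
sqrt(a(128, -117) + u*(-9765)) = sqrt(-117 + (4/9)*(-9765)) = sqrt(-117 - 4340) = sqrt(-4457) = I*sqrt(4457)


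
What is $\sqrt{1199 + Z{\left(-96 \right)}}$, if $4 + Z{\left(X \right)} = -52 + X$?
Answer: $\sqrt{1047} \approx 32.357$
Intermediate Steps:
$Z{\left(X \right)} = -56 + X$ ($Z{\left(X \right)} = -4 + \left(-52 + X\right) = -56 + X$)
$\sqrt{1199 + Z{\left(-96 \right)}} = \sqrt{1199 - 152} = \sqrt{1047}$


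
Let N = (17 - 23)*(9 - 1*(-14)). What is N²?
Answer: 19044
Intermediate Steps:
N = -138 (N = -6*(9 + 14) = -6*23 = -138)
N² = (-138)² = 19044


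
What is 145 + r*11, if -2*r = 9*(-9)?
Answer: 1181/2 ≈ 590.50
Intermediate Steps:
r = 81/2 (r = -9*(-9)/2 = -½*(-81) = 81/2 ≈ 40.500)
145 + r*11 = 145 + (81/2)*11 = 145 + 891/2 = 1181/2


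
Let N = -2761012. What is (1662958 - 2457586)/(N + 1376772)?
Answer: 198657/346060 ≈ 0.57405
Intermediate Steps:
(1662958 - 2457586)/(N + 1376772) = (1662958 - 2457586)/(-2761012 + 1376772) = -794628/(-1384240) = -794628*(-1/1384240) = 198657/346060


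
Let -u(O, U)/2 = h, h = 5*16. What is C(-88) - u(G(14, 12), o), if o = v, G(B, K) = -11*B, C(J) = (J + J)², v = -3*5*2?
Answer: 31136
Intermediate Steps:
v = -30 (v = -15*2 = -30)
C(J) = 4*J² (C(J) = (2*J)² = 4*J²)
o = -30
h = 80
u(O, U) = -160 (u(O, U) = -2*80 = -160)
C(-88) - u(G(14, 12), o) = 4*(-88)² - 1*(-160) = 4*7744 + 160 = 30976 + 160 = 31136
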